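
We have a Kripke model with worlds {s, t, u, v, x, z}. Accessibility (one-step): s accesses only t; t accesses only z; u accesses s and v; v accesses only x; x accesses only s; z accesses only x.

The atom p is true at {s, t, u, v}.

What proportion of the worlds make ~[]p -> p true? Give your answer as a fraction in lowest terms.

5/6

s: ~[]p is F, p is T. ✓
t: ~[]p is T, p is T. ✓
u: ~[]p is F, p is T. ✓
v: ~[]p is T, p is T. ✓
x: ~[]p is F, p is F. ✓
z: ~[]p is T, p is F. ✗
That's 5 of 6 worlds, so 5/6.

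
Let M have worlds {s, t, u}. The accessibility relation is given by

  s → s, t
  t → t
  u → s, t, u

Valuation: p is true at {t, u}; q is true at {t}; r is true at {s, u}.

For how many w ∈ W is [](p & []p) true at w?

s: successors {s, t}; p & []p there: s:F, t:T. ✗
t: successors {t}; p & []p there: t:T. ✓
u: successors {s, t, u}; p & []p there: s:F, t:T, u:F. ✗
Satisfying worlds: {t}.

1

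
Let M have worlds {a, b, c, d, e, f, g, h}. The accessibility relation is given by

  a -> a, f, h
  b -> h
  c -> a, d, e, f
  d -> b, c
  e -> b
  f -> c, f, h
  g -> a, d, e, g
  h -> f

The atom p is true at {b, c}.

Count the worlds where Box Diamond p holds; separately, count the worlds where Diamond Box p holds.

1 and 2

For Box Diamond p:
a: successors {a, f, h}; Diamond p there: a:F, f:T, h:F. ✗
b: successors {h}; Diamond p there: h:F. ✗
c: successors {a, d, e, f}; Diamond p there: a:F, d:T, e:T, f:T. ✗
d: successors {b, c}; Diamond p there: b:F, c:F. ✗
e: successors {b}; Diamond p there: b:F. ✗
f: successors {c, f, h}; Diamond p there: c:F, f:T, h:F. ✗
g: successors {a, d, e, g}; Diamond p there: a:F, d:T, e:T, g:F. ✗
h: successors {f}; Diamond p there: f:T. ✓
— 1 world.
For Diamond Box p:
a: successors {a, f, h}; Box p there: a:F, f:F, h:F. ✗
b: successors {h}; Box p there: h:F. ✗
c: successors {a, d, e, f}; Box p there: a:F, d:T, e:T, f:F. ✓
d: successors {b, c}; Box p there: b:F, c:F. ✗
e: successors {b}; Box p there: b:F. ✗
f: successors {c, f, h}; Box p there: c:F, f:F, h:F. ✗
g: successors {a, d, e, g}; Box p there: a:F, d:T, e:T, g:F. ✓
h: successors {f}; Box p there: f:F. ✗
— 2 worlds.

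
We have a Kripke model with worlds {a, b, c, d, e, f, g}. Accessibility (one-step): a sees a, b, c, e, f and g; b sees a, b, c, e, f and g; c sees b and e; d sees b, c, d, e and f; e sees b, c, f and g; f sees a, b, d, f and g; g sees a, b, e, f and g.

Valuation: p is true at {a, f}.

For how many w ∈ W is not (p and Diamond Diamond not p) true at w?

5

a: p and Diamond Diamond not p is T. ✗
b: p and Diamond Diamond not p is F. ✓
c: p and Diamond Diamond not p is F. ✓
d: p and Diamond Diamond not p is F. ✓
e: p and Diamond Diamond not p is F. ✓
f: p and Diamond Diamond not p is T. ✗
g: p and Diamond Diamond not p is F. ✓
Satisfying worlds: {b, c, d, e, g}.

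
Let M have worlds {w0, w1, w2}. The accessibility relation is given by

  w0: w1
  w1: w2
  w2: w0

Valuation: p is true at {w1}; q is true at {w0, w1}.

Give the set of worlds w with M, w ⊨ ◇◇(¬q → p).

{w1, w2}

w0: successors {w1}; ◇(¬q → p) there: w1:F. ✗
w1: successors {w2}; ◇(¬q → p) there: w2:T. ✓
w2: successors {w0}; ◇(¬q → p) there: w0:T. ✓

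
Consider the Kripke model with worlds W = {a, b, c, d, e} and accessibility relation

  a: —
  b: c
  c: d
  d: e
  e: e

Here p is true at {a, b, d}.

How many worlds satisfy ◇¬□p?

3

a: no successors, so ◇¬□p fails. ✗
b: successors {c}; ¬□p there: c:F. ✗
c: successors {d}; ¬□p there: d:T. ✓
d: successors {e}; ¬□p there: e:T. ✓
e: successors {e}; ¬□p there: e:T. ✓
Satisfying worlds: {c, d, e}.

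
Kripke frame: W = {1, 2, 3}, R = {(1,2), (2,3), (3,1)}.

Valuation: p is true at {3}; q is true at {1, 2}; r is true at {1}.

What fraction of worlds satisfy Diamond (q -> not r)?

1: successors {2}; q -> not r there: 2:T. ✓
2: successors {3}; q -> not r there: 3:T. ✓
3: successors {1}; q -> not r there: 1:F. ✗
That's 2 of 3 worlds, so 2/3.

2/3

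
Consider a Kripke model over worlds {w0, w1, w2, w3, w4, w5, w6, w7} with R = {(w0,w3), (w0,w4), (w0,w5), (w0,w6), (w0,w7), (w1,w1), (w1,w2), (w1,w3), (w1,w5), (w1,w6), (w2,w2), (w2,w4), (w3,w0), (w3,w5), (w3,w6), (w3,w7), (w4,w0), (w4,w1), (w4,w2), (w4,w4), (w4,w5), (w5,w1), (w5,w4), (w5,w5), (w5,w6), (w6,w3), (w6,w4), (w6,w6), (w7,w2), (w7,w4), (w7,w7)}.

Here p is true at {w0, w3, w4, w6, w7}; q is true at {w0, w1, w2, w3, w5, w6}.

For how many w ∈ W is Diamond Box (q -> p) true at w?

w0: successors {w3, w4, w5, w6, w7}; Box (q -> p) there: w3:F, w4:F, w5:F, w6:T, w7:F. ✓
w1: successors {w1, w2, w3, w5, w6}; Box (q -> p) there: w1:F, w2:F, w3:F, w5:F, w6:T. ✓
w2: successors {w2, w4}; Box (q -> p) there: w2:F, w4:F. ✗
w3: successors {w0, w5, w6, w7}; Box (q -> p) there: w0:F, w5:F, w6:T, w7:F. ✓
w4: successors {w0, w1, w2, w4, w5}; Box (q -> p) there: w0:F, w1:F, w2:F, w4:F, w5:F. ✗
w5: successors {w1, w4, w5, w6}; Box (q -> p) there: w1:F, w4:F, w5:F, w6:T. ✓
w6: successors {w3, w4, w6}; Box (q -> p) there: w3:F, w4:F, w6:T. ✓
w7: successors {w2, w4, w7}; Box (q -> p) there: w2:F, w4:F, w7:F. ✗
Satisfying worlds: {w0, w1, w3, w5, w6}.

5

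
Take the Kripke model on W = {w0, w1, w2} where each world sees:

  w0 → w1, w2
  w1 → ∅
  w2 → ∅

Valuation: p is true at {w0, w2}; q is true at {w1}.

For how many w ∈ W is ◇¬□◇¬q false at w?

3

w0: successors {w1, w2}; ¬□◇¬q there: w1:F, w2:F. ✗
w1: no successors, so ◇¬□◇¬q fails. ✗
w2: no successors, so ◇¬□◇¬q fails. ✗
Satisfying worlds: ∅.
So ◇¬□◇¬q fails at the other 3 worlds.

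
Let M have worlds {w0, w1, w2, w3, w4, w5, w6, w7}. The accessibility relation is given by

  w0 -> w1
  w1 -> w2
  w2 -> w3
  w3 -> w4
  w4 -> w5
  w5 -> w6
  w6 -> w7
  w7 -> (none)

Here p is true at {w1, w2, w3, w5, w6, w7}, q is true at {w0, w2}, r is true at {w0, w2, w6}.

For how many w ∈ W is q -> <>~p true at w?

w0: q is T, <>~p is F. ✗
w1: q is F, <>~p is F. ✓
w2: q is T, <>~p is F. ✗
w3: q is F, <>~p is T. ✓
w4: q is F, <>~p is F. ✓
w5: q is F, <>~p is F. ✓
w6: q is F, <>~p is F. ✓
w7: q is F, <>~p is F. ✓
Satisfying worlds: {w1, w3, w4, w5, w6, w7}.

6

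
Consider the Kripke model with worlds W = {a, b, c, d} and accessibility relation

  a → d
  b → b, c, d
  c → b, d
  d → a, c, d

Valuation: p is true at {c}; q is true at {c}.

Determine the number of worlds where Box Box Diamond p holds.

a: successors {d}; Box Diamond p there: d:F. ✗
b: successors {b, c, d}; Box Diamond p there: b:F, c:T, d:F. ✗
c: successors {b, d}; Box Diamond p there: b:F, d:F. ✗
d: successors {a, c, d}; Box Diamond p there: a:T, c:T, d:F. ✗
Satisfying worlds: ∅.

0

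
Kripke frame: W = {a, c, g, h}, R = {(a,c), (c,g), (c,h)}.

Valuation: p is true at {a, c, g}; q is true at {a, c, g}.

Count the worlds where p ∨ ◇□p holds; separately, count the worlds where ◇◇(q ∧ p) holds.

For p ∨ ◇□p:
a: p is T, ◇□p is F. ✓
c: p is T, ◇□p is T. ✓
g: p is T, ◇□p is F. ✓
h: p is F, ◇□p is F. ✗
— 3 worlds.
For ◇◇(q ∧ p):
a: successors {c}; ◇(q ∧ p) there: c:T. ✓
c: successors {g, h}; ◇(q ∧ p) there: g:F, h:F. ✗
g: no successors, so ◇◇(q ∧ p) fails. ✗
h: no successors, so ◇◇(q ∧ p) fails. ✗
— 1 world.

3 and 1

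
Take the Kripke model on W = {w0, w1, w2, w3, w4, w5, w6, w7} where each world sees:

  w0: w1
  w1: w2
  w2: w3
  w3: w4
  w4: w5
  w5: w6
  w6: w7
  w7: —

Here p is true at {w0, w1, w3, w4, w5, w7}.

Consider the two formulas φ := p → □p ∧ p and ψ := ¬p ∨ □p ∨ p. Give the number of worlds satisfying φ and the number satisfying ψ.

For p → □p ∧ p:
w0: p is T, □p ∧ p is T. ✓
w1: p is T, □p ∧ p is F. ✗
w2: p is F, □p ∧ p is F. ✓
w3: p is T, □p ∧ p is T. ✓
w4: p is T, □p ∧ p is T. ✓
w5: p is T, □p ∧ p is F. ✗
w6: p is F, □p ∧ p is F. ✓
w7: p is T, □p ∧ p is T. ✓
— 6 worlds.
For ¬p ∨ □p ∨ p:
w0: ¬p is F, □p ∨ p is T. ✓
w1: ¬p is F, □p ∨ p is T. ✓
w2: ¬p is T, □p ∨ p is T. ✓
w3: ¬p is F, □p ∨ p is T. ✓
w4: ¬p is F, □p ∨ p is T. ✓
w5: ¬p is F, □p ∨ p is T. ✓
w6: ¬p is T, □p ∨ p is T. ✓
w7: ¬p is F, □p ∨ p is T. ✓
— 8 worlds.

6 and 8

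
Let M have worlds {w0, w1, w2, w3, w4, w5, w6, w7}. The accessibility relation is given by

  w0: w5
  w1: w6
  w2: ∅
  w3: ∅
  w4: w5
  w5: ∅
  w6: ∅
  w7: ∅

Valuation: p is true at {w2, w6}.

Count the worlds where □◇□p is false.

w0: successors {w5}; ◇□p there: w5:F. ✗
w1: successors {w6}; ◇□p there: w6:F. ✗
w2: no successors, so □◇□p holds vacuously. ✓
w3: no successors, so □◇□p holds vacuously. ✓
w4: successors {w5}; ◇□p there: w5:F. ✗
w5: no successors, so □◇□p holds vacuously. ✓
w6: no successors, so □◇□p holds vacuously. ✓
w7: no successors, so □◇□p holds vacuously. ✓
Satisfying worlds: {w2, w3, w5, w6, w7}.
So □◇□p fails at the other 3 worlds.

3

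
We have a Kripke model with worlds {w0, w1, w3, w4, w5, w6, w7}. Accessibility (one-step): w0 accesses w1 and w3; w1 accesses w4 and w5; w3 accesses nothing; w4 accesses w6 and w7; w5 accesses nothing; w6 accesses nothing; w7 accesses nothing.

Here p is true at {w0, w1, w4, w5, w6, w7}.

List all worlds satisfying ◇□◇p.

w0: successors {w1, w3}; □◇p there: w1:F, w3:T. ✓
w1: successors {w4, w5}; □◇p there: w4:F, w5:T. ✓
w3: no successors, so ◇□◇p fails. ✗
w4: successors {w6, w7}; □◇p there: w6:T, w7:T. ✓
w5: no successors, so ◇□◇p fails. ✗
w6: no successors, so ◇□◇p fails. ✗
w7: no successors, so ◇□◇p fails. ✗

{w0, w1, w4}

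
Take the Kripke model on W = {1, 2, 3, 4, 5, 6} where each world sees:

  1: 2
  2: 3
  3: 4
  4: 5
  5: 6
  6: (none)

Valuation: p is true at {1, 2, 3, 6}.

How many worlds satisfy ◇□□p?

1: successors {2}; □□p there: 2:F. ✗
2: successors {3}; □□p there: 3:F. ✗
3: successors {4}; □□p there: 4:T. ✓
4: successors {5}; □□p there: 5:T. ✓
5: successors {6}; □□p there: 6:T. ✓
6: no successors, so ◇□□p fails. ✗
Satisfying worlds: {3, 4, 5}.

3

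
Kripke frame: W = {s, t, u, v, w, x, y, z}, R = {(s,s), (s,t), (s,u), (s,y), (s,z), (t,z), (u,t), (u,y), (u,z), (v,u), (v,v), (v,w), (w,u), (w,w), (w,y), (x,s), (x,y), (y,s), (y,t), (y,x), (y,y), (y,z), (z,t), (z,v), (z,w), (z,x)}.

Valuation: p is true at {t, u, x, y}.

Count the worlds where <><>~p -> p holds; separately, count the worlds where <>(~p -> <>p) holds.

4 and 8

For <><>~p -> p:
s: <><>~p is T, p is F. ✗
t: <><>~p is T, p is T. ✓
u: <><>~p is T, p is T. ✓
v: <><>~p is T, p is F. ✗
w: <><>~p is T, p is F. ✗
x: <><>~p is T, p is T. ✓
y: <><>~p is T, p is T. ✓
z: <><>~p is T, p is F. ✗
— 4 worlds.
For <>(~p -> <>p):
s: successors {s, t, u, y, z}; ~p -> <>p there: s:T, t:T, u:T, y:T, z:T. ✓
t: successors {z}; ~p -> <>p there: z:T. ✓
u: successors {t, y, z}; ~p -> <>p there: t:T, y:T, z:T. ✓
v: successors {u, v, w}; ~p -> <>p there: u:T, v:T, w:T. ✓
w: successors {u, w, y}; ~p -> <>p there: u:T, w:T, y:T. ✓
x: successors {s, y}; ~p -> <>p there: s:T, y:T. ✓
y: successors {s, t, x, y, z}; ~p -> <>p there: s:T, t:T, x:T, y:T, z:T. ✓
z: successors {t, v, w, x}; ~p -> <>p there: t:T, v:T, w:T, x:T. ✓
— 8 worlds.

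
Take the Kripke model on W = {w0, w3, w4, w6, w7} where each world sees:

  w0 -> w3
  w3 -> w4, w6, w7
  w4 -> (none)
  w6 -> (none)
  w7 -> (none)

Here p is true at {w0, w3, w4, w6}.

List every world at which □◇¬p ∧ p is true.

w0: □◇¬p is T, p is T. ✓
w3: □◇¬p is F, p is T. ✗
w4: □◇¬p is T, p is T. ✓
w6: □◇¬p is T, p is T. ✓
w7: □◇¬p is T, p is F. ✗

{w0, w4, w6}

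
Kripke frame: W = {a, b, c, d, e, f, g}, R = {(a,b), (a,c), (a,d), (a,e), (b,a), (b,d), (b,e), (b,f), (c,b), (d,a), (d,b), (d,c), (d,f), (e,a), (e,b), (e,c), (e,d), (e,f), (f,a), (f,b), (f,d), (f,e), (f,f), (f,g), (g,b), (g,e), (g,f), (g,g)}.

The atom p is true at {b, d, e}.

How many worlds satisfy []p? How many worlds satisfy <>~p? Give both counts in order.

1 and 6

For []p:
a: successors {b, c, d, e}; p there: b:T, c:F, d:T, e:T. ✗
b: successors {a, d, e, f}; p there: a:F, d:T, e:T, f:F. ✗
c: successors {b}; p there: b:T. ✓
d: successors {a, b, c, f}; p there: a:F, b:T, c:F, f:F. ✗
e: successors {a, b, c, d, f}; p there: a:F, b:T, c:F, d:T, f:F. ✗
f: successors {a, b, d, e, f, g}; p there: a:F, b:T, d:T, e:T, f:F, g:F. ✗
g: successors {b, e, f, g}; p there: b:T, e:T, f:F, g:F. ✗
— 1 world.
For <>~p:
a: successors {b, c, d, e}; ~p there: b:F, c:T, d:F, e:F. ✓
b: successors {a, d, e, f}; ~p there: a:T, d:F, e:F, f:T. ✓
c: successors {b}; ~p there: b:F. ✗
d: successors {a, b, c, f}; ~p there: a:T, b:F, c:T, f:T. ✓
e: successors {a, b, c, d, f}; ~p there: a:T, b:F, c:T, d:F, f:T. ✓
f: successors {a, b, d, e, f, g}; ~p there: a:T, b:F, d:F, e:F, f:T, g:T. ✓
g: successors {b, e, f, g}; ~p there: b:F, e:F, f:T, g:T. ✓
— 6 worlds.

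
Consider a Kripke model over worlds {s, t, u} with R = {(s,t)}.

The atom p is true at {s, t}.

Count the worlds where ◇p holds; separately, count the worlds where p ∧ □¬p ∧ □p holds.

1 and 1

For ◇p:
s: successors {t}; p there: t:T. ✓
t: no successors, so ◇p fails. ✗
u: no successors, so ◇p fails. ✗
— 1 world.
For p ∧ □¬p ∧ □p:
s: p ∧ □¬p is F, □p is T. ✗
t: p ∧ □¬p is T, □p is T. ✓
u: p ∧ □¬p is F, □p is T. ✗
— 1 world.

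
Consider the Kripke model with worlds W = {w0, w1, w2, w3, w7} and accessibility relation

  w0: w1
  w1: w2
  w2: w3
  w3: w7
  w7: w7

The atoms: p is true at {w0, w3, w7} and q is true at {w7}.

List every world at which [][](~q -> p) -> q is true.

{w0, w7}

w0: [][](~q -> p) is F, q is F. ✓
w1: [][](~q -> p) is T, q is F. ✗
w2: [][](~q -> p) is T, q is F. ✗
w3: [][](~q -> p) is T, q is F. ✗
w7: [][](~q -> p) is T, q is T. ✓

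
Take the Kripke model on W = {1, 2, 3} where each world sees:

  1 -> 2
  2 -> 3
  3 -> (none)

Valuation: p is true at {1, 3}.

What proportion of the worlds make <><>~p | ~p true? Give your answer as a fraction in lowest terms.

1: <><>~p is F, ~p is F. ✗
2: <><>~p is F, ~p is T. ✓
3: <><>~p is F, ~p is F. ✗
That's 1 of 3 worlds, so 1/3.

1/3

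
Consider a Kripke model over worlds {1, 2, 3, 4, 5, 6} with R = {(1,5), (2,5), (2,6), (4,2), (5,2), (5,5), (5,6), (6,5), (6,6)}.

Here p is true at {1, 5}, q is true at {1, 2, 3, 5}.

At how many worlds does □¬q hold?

1

1: successors {5}; ¬q there: 5:F. ✗
2: successors {5, 6}; ¬q there: 5:F, 6:T. ✗
3: no successors, so □¬q holds vacuously. ✓
4: successors {2}; ¬q there: 2:F. ✗
5: successors {2, 5, 6}; ¬q there: 2:F, 5:F, 6:T. ✗
6: successors {5, 6}; ¬q there: 5:F, 6:T. ✗
Satisfying worlds: {3}.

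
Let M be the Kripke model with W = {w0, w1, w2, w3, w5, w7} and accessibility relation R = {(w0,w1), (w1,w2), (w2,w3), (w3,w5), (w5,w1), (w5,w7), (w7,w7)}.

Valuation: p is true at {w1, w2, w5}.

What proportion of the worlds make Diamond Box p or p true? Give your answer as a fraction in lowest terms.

2/3

w0: Diamond Box p is T, p is F. ✓
w1: Diamond Box p is F, p is T. ✓
w2: Diamond Box p is T, p is T. ✓
w3: Diamond Box p is F, p is F. ✗
w5: Diamond Box p is T, p is T. ✓
w7: Diamond Box p is F, p is F. ✗
That's 4 of 6 worlds, so 4/6 = 2/3.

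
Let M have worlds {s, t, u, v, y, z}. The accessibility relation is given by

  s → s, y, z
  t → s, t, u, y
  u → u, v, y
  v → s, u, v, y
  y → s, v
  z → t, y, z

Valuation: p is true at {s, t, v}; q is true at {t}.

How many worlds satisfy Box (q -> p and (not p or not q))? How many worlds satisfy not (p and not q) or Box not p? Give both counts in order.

For Box (q -> p and (not p or not q)):
s: successors {s, y, z}; q -> p and (not p or not q) there: s:T, y:T, z:T. ✓
t: successors {s, t, u, y}; q -> p and (not p or not q) there: s:T, t:F, u:T, y:T. ✗
u: successors {u, v, y}; q -> p and (not p or not q) there: u:T, v:T, y:T. ✓
v: successors {s, u, v, y}; q -> p and (not p or not q) there: s:T, u:T, v:T, y:T. ✓
y: successors {s, v}; q -> p and (not p or not q) there: s:T, v:T. ✓
z: successors {t, y, z}; q -> p and (not p or not q) there: t:F, y:T, z:T. ✗
— 4 worlds.
For not (p and not q) or Box not p:
s: not (p and not q) is F, Box not p is F. ✗
t: not (p and not q) is T, Box not p is F. ✓
u: not (p and not q) is T, Box not p is F. ✓
v: not (p and not q) is F, Box not p is F. ✗
y: not (p and not q) is T, Box not p is F. ✓
z: not (p and not q) is T, Box not p is F. ✓
— 4 worlds.

4 and 4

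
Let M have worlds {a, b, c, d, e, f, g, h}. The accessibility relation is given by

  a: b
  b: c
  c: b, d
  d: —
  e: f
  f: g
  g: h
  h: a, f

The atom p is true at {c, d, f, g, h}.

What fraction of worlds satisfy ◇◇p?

7/8

a: successors {b}; ◇p there: b:T. ✓
b: successors {c}; ◇p there: c:T. ✓
c: successors {b, d}; ◇p there: b:T, d:F. ✓
d: no successors, so ◇◇p fails. ✗
e: successors {f}; ◇p there: f:T. ✓
f: successors {g}; ◇p there: g:T. ✓
g: successors {h}; ◇p there: h:T. ✓
h: successors {a, f}; ◇p there: a:F, f:T. ✓
That's 7 of 8 worlds, so 7/8.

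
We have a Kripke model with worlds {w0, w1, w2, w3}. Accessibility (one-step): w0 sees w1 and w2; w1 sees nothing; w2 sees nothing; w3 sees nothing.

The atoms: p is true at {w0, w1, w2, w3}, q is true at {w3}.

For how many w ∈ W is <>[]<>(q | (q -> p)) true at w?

w0: successors {w1, w2}; []<>(q | (q -> p)) there: w1:T, w2:T. ✓
w1: no successors, so <>[]<>(q | (q -> p)) fails. ✗
w2: no successors, so <>[]<>(q | (q -> p)) fails. ✗
w3: no successors, so <>[]<>(q | (q -> p)) fails. ✗
Satisfying worlds: {w0}.

1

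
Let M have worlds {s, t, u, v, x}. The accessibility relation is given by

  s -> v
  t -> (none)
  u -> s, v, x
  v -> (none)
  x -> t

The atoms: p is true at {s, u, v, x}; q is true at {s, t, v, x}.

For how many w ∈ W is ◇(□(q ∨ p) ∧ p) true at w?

2

s: successors {v}; □(q ∨ p) ∧ p there: v:T. ✓
t: no successors, so ◇(□(q ∨ p) ∧ p) fails. ✗
u: successors {s, v, x}; □(q ∨ p) ∧ p there: s:T, v:T, x:T. ✓
v: no successors, so ◇(□(q ∨ p) ∧ p) fails. ✗
x: successors {t}; □(q ∨ p) ∧ p there: t:F. ✗
Satisfying worlds: {s, u}.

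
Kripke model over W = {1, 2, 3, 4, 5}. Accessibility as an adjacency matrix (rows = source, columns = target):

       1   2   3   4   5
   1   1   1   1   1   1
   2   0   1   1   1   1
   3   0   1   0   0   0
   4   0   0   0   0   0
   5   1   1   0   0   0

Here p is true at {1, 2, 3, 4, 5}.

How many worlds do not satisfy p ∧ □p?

1: p is T, □p is T. ✓
2: p is T, □p is T. ✓
3: p is T, □p is T. ✓
4: p is T, □p is T. ✓
5: p is T, □p is T. ✓
Satisfying worlds: {1, 2, 3, 4, 5}.
So p ∧ □p fails at the other 0 worlds.

0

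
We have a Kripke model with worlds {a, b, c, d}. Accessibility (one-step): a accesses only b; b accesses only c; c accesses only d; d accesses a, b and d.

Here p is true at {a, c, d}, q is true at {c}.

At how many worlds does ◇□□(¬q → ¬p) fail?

a: successors {b}; □□(¬q → ¬p) there: b:F. ✗
b: successors {c}; □□(¬q → ¬p) there: c:F. ✗
c: successors {d}; □□(¬q → ¬p) there: d:F. ✗
d: successors {a, b, d}; □□(¬q → ¬p) there: a:T, b:F, d:F. ✓
Satisfying worlds: {d}.
So ◇□□(¬q → ¬p) fails at the other 3 worlds.

3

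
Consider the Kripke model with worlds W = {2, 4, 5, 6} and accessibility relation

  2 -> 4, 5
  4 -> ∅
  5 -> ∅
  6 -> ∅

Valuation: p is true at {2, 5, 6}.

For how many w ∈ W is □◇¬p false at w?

2: successors {4, 5}; ◇¬p there: 4:F, 5:F. ✗
4: no successors, so □◇¬p holds vacuously. ✓
5: no successors, so □◇¬p holds vacuously. ✓
6: no successors, so □◇¬p holds vacuously. ✓
Satisfying worlds: {4, 5, 6}.
So □◇¬p fails at the other 1 world.

1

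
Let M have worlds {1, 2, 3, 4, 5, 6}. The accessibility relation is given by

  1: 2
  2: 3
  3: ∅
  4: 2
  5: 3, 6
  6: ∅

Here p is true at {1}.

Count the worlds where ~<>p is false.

1: <>p is F. ✓
2: <>p is F. ✓
3: <>p is F. ✓
4: <>p is F. ✓
5: <>p is F. ✓
6: <>p is F. ✓
Satisfying worlds: {1, 2, 3, 4, 5, 6}.
So ~<>p fails at the other 0 worlds.

0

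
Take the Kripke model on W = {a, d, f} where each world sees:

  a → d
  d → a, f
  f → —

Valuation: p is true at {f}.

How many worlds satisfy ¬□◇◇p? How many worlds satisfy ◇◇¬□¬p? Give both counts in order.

For ¬□◇◇p:
a: □◇◇p is F. ✓
d: □◇◇p is F. ✓
f: □◇◇p is T. ✗
— 2 worlds.
For ◇◇¬□¬p:
a: successors {d}; ◇¬□¬p there: d:F. ✗
d: successors {a, f}; ◇¬□¬p there: a:T, f:F. ✓
f: no successors, so ◇◇¬□¬p fails. ✗
— 1 world.

2 and 1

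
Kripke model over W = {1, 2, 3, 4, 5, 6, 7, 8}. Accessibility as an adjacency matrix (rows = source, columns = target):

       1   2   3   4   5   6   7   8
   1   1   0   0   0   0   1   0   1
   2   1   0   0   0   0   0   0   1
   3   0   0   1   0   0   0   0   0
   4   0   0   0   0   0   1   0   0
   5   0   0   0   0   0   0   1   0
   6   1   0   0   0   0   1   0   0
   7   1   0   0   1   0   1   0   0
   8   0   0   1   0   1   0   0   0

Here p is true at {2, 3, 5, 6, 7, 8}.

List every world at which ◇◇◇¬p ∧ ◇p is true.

1: ◇◇◇¬p is T, ◇p is T. ✓
2: ◇◇◇¬p is T, ◇p is T. ✓
3: ◇◇◇¬p is F, ◇p is T. ✗
4: ◇◇◇¬p is T, ◇p is T. ✓
5: ◇◇◇¬p is T, ◇p is T. ✓
6: ◇◇◇¬p is T, ◇p is T. ✓
7: ◇◇◇¬p is T, ◇p is T. ✓
8: ◇◇◇¬p is T, ◇p is T. ✓

{1, 2, 4, 5, 6, 7, 8}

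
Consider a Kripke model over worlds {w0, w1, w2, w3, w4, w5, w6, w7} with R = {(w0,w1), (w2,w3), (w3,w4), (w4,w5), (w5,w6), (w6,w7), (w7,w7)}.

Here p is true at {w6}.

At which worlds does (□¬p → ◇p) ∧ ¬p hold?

w0: □¬p → ◇p is F, ¬p is T. ✗
w1: □¬p → ◇p is F, ¬p is T. ✗
w2: □¬p → ◇p is F, ¬p is T. ✗
w3: □¬p → ◇p is F, ¬p is T. ✗
w4: □¬p → ◇p is F, ¬p is T. ✗
w5: □¬p → ◇p is T, ¬p is T. ✓
w6: □¬p → ◇p is F, ¬p is F. ✗
w7: □¬p → ◇p is F, ¬p is T. ✗

{w5}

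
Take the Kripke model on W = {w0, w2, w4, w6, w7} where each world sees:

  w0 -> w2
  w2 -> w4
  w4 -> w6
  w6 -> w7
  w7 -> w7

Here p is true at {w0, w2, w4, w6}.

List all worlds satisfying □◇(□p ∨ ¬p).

{w0, w4, w6, w7}

w0: successors {w2}; ◇(□p ∨ ¬p) there: w2:T. ✓
w2: successors {w4}; ◇(□p ∨ ¬p) there: w4:F. ✗
w4: successors {w6}; ◇(□p ∨ ¬p) there: w6:T. ✓
w6: successors {w7}; ◇(□p ∨ ¬p) there: w7:T. ✓
w7: successors {w7}; ◇(□p ∨ ¬p) there: w7:T. ✓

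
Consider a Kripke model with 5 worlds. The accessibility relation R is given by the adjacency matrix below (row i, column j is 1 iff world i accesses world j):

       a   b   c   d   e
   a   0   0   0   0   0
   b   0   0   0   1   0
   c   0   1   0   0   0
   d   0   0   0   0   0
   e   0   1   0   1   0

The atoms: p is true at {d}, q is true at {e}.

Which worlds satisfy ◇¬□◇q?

{c, e}

a: no successors, so ◇¬□◇q fails. ✗
b: successors {d}; ¬□◇q there: d:F. ✗
c: successors {b}; ¬□◇q there: b:T. ✓
d: no successors, so ◇¬□◇q fails. ✗
e: successors {b, d}; ¬□◇q there: b:T, d:F. ✓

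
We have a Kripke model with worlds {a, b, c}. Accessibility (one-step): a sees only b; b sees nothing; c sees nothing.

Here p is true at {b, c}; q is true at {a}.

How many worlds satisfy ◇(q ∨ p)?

a: successors {b}; q ∨ p there: b:T. ✓
b: no successors, so ◇(q ∨ p) fails. ✗
c: no successors, so ◇(q ∨ p) fails. ✗
Satisfying worlds: {a}.

1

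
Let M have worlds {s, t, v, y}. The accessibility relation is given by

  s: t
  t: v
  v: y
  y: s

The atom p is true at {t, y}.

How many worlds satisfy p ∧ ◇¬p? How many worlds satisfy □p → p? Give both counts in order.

For p ∧ ◇¬p:
s: p is F, ◇¬p is F. ✗
t: p is T, ◇¬p is T. ✓
v: p is F, ◇¬p is F. ✗
y: p is T, ◇¬p is T. ✓
— 2 worlds.
For □p → p:
s: □p is T, p is F. ✗
t: □p is F, p is T. ✓
v: □p is T, p is F. ✗
y: □p is F, p is T. ✓
— 2 worlds.

2 and 2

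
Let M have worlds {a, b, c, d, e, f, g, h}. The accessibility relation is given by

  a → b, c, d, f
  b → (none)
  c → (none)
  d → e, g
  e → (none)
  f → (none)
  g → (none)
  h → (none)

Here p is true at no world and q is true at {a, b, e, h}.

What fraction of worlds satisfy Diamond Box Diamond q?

1/4

a: successors {b, c, d, f}; Box Diamond q there: b:T, c:T, d:F, f:T. ✓
b: no successors, so Diamond Box Diamond q fails. ✗
c: no successors, so Diamond Box Diamond q fails. ✗
d: successors {e, g}; Box Diamond q there: e:T, g:T. ✓
e: no successors, so Diamond Box Diamond q fails. ✗
f: no successors, so Diamond Box Diamond q fails. ✗
g: no successors, so Diamond Box Diamond q fails. ✗
h: no successors, so Diamond Box Diamond q fails. ✗
That's 2 of 8 worlds, so 2/8 = 1/4.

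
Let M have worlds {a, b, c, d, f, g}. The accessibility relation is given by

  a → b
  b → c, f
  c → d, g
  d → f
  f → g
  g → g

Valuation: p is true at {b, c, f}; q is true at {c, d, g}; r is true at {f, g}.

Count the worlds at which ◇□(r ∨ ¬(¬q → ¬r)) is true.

5

a: successors {b}; □(r ∨ ¬(¬q → ¬r)) there: b:F. ✗
b: successors {c, f}; □(r ∨ ¬(¬q → ¬r)) there: c:F, f:T. ✓
c: successors {d, g}; □(r ∨ ¬(¬q → ¬r)) there: d:T, g:T. ✓
d: successors {f}; □(r ∨ ¬(¬q → ¬r)) there: f:T. ✓
f: successors {g}; □(r ∨ ¬(¬q → ¬r)) there: g:T. ✓
g: successors {g}; □(r ∨ ¬(¬q → ¬r)) there: g:T. ✓
Satisfying worlds: {b, c, d, f, g}.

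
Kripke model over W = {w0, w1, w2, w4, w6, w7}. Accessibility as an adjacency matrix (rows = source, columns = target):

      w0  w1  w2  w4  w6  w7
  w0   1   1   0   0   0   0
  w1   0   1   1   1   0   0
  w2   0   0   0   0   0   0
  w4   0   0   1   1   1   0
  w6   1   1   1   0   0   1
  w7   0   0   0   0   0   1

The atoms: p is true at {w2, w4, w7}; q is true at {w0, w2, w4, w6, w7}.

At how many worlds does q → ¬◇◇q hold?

2

w0: q is T, ¬◇◇q is F. ✗
w1: q is F, ¬◇◇q is F. ✓
w2: q is T, ¬◇◇q is T. ✓
w4: q is T, ¬◇◇q is F. ✗
w6: q is T, ¬◇◇q is F. ✗
w7: q is T, ¬◇◇q is F. ✗
Satisfying worlds: {w1, w2}.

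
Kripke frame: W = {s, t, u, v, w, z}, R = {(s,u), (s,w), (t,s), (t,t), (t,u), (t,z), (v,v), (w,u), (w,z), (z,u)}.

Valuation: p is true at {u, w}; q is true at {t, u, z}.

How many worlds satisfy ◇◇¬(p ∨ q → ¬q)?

s: successors {u, w}; ◇¬(p ∨ q → ¬q) there: u:F, w:T. ✓
t: successors {s, t, u, z}; ◇¬(p ∨ q → ¬q) there: s:T, t:T, u:F, z:T. ✓
u: no successors, so ◇◇¬(p ∨ q → ¬q) fails. ✗
v: successors {v}; ◇¬(p ∨ q → ¬q) there: v:F. ✗
w: successors {u, z}; ◇¬(p ∨ q → ¬q) there: u:F, z:T. ✓
z: successors {u}; ◇¬(p ∨ q → ¬q) there: u:F. ✗
Satisfying worlds: {s, t, w}.

3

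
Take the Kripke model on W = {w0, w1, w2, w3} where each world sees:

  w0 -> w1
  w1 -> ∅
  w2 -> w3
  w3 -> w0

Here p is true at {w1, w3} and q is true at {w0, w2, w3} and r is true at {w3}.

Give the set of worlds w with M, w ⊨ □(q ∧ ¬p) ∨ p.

{w1, w3}

w0: □(q ∧ ¬p) is F, p is F. ✗
w1: □(q ∧ ¬p) is T, p is T. ✓
w2: □(q ∧ ¬p) is F, p is F. ✗
w3: □(q ∧ ¬p) is T, p is T. ✓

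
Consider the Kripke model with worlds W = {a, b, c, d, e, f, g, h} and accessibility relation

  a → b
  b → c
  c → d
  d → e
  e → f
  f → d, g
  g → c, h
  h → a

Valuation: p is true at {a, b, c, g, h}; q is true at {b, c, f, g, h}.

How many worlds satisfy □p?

a: successors {b}; p there: b:T. ✓
b: successors {c}; p there: c:T. ✓
c: successors {d}; p there: d:F. ✗
d: successors {e}; p there: e:F. ✗
e: successors {f}; p there: f:F. ✗
f: successors {d, g}; p there: d:F, g:T. ✗
g: successors {c, h}; p there: c:T, h:T. ✓
h: successors {a}; p there: a:T. ✓
Satisfying worlds: {a, b, g, h}.

4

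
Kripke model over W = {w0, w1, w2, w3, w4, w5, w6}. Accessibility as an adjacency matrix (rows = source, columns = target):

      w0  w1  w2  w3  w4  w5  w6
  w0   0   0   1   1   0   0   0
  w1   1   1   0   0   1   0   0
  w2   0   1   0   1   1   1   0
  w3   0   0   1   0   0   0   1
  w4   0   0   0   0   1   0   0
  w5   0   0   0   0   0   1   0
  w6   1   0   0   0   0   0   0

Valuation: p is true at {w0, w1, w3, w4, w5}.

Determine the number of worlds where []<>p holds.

5

w0: successors {w2, w3}; <>p there: w2:T, w3:F. ✗
w1: successors {w0, w1, w4}; <>p there: w0:T, w1:T, w4:T. ✓
w2: successors {w1, w3, w4, w5}; <>p there: w1:T, w3:F, w4:T, w5:T. ✗
w3: successors {w2, w6}; <>p there: w2:T, w6:T. ✓
w4: successors {w4}; <>p there: w4:T. ✓
w5: successors {w5}; <>p there: w5:T. ✓
w6: successors {w0}; <>p there: w0:T. ✓
Satisfying worlds: {w1, w3, w4, w5, w6}.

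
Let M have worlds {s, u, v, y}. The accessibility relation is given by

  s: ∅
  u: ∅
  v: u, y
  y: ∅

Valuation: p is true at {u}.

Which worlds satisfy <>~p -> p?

s: <>~p is F, p is F. ✓
u: <>~p is F, p is T. ✓
v: <>~p is T, p is F. ✗
y: <>~p is F, p is F. ✓

{s, u, y}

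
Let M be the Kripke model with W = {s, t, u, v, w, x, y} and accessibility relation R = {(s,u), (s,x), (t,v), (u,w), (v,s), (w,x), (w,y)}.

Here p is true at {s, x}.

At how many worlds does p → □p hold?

6

s: p is T, □p is F. ✗
t: p is F, □p is F. ✓
u: p is F, □p is F. ✓
v: p is F, □p is T. ✓
w: p is F, □p is F. ✓
x: p is T, □p is T. ✓
y: p is F, □p is T. ✓
Satisfying worlds: {t, u, v, w, x, y}.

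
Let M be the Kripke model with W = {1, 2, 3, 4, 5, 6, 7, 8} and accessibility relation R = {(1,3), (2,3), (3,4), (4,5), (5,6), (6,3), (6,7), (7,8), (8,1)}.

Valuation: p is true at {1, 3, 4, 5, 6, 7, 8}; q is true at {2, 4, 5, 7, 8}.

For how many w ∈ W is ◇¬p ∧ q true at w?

1: ◇¬p is F, q is F. ✗
2: ◇¬p is F, q is T. ✗
3: ◇¬p is F, q is F. ✗
4: ◇¬p is F, q is T. ✗
5: ◇¬p is F, q is T. ✗
6: ◇¬p is F, q is F. ✗
7: ◇¬p is F, q is T. ✗
8: ◇¬p is F, q is T. ✗
Satisfying worlds: ∅.

0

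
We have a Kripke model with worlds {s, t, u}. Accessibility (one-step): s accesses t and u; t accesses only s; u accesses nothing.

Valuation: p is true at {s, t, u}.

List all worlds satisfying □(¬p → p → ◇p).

{s, t, u}

s: successors {t, u}; ¬p → p → ◇p there: t:T, u:T. ✓
t: successors {s}; ¬p → p → ◇p there: s:T. ✓
u: no successors, so □(¬p → p → ◇p) holds vacuously. ✓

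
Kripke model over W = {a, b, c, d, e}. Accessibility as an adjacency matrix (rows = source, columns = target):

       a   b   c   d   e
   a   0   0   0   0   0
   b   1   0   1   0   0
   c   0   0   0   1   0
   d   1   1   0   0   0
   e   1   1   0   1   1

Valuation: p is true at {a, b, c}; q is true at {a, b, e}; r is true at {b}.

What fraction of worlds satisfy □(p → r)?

a: no successors, so □(p → r) holds vacuously. ✓
b: successors {a, c}; p → r there: a:F, c:F. ✗
c: successors {d}; p → r there: d:T. ✓
d: successors {a, b}; p → r there: a:F, b:T. ✗
e: successors {a, b, d, e}; p → r there: a:F, b:T, d:T, e:T. ✗
That's 2 of 5 worlds, so 2/5.

2/5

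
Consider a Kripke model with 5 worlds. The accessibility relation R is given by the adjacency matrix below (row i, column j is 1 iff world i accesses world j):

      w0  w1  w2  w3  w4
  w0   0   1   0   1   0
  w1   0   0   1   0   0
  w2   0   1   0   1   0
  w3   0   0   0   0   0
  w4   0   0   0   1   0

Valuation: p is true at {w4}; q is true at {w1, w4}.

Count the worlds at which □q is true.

1

w0: successors {w1, w3}; q there: w1:T, w3:F. ✗
w1: successors {w2}; q there: w2:F. ✗
w2: successors {w1, w3}; q there: w1:T, w3:F. ✗
w3: no successors, so □q holds vacuously. ✓
w4: successors {w3}; q there: w3:F. ✗
Satisfying worlds: {w3}.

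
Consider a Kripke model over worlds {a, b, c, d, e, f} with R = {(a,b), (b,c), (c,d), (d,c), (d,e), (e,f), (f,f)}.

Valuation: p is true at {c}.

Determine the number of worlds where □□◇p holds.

a: successors {b}; □◇p there: b:F. ✗
b: successors {c}; □◇p there: c:T. ✓
c: successors {d}; □◇p there: d:F. ✗
d: successors {c, e}; □◇p there: c:T, e:F. ✗
e: successors {f}; □◇p there: f:F. ✗
f: successors {f}; □◇p there: f:F. ✗
Satisfying worlds: {b}.

1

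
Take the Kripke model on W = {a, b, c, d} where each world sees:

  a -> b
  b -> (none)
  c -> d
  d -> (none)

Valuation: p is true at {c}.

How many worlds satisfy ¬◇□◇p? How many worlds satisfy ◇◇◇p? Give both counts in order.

2 and 0

For ¬◇□◇p:
a: ◇□◇p is T. ✗
b: ◇□◇p is F. ✓
c: ◇□◇p is T. ✗
d: ◇□◇p is F. ✓
— 2 worlds.
For ◇◇◇p:
a: successors {b}; ◇◇p there: b:F. ✗
b: no successors, so ◇◇◇p fails. ✗
c: successors {d}; ◇◇p there: d:F. ✗
d: no successors, so ◇◇◇p fails. ✗
— 0 worlds.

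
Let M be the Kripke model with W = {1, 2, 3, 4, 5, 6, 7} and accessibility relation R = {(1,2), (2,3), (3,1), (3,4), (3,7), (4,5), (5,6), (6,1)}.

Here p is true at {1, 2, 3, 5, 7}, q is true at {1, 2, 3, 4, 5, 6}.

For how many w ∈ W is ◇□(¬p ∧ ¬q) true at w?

1

1: successors {2}; □(¬p ∧ ¬q) there: 2:F. ✗
2: successors {3}; □(¬p ∧ ¬q) there: 3:F. ✗
3: successors {1, 4, 7}; □(¬p ∧ ¬q) there: 1:F, 4:F, 7:T. ✓
4: successors {5}; □(¬p ∧ ¬q) there: 5:F. ✗
5: successors {6}; □(¬p ∧ ¬q) there: 6:F. ✗
6: successors {1}; □(¬p ∧ ¬q) there: 1:F. ✗
7: no successors, so ◇□(¬p ∧ ¬q) fails. ✗
Satisfying worlds: {3}.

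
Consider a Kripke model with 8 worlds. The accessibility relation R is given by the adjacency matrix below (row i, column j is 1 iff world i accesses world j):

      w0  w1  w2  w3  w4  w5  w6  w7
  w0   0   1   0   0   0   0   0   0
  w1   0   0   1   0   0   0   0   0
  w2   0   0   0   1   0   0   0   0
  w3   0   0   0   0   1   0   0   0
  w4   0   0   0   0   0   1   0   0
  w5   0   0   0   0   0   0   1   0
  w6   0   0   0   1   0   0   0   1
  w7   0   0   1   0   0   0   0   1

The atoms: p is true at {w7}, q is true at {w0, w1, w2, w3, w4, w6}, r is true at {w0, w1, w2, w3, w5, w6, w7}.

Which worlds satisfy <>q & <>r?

w0: <>q is T, <>r is T. ✓
w1: <>q is T, <>r is T. ✓
w2: <>q is T, <>r is T. ✓
w3: <>q is T, <>r is F. ✗
w4: <>q is F, <>r is T. ✗
w5: <>q is T, <>r is T. ✓
w6: <>q is T, <>r is T. ✓
w7: <>q is T, <>r is T. ✓

{w0, w1, w2, w5, w6, w7}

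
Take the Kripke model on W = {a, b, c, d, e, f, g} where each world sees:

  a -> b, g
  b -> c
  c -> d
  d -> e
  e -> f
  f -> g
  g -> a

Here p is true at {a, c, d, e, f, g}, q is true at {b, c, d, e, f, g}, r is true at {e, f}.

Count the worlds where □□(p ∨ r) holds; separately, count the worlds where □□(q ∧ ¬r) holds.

6 and 3

For □□(p ∨ r):
a: successors {b, g}; □(p ∨ r) there: b:T, g:T. ✓
b: successors {c}; □(p ∨ r) there: c:T. ✓
c: successors {d}; □(p ∨ r) there: d:T. ✓
d: successors {e}; □(p ∨ r) there: e:T. ✓
e: successors {f}; □(p ∨ r) there: f:T. ✓
f: successors {g}; □(p ∨ r) there: g:T. ✓
g: successors {a}; □(p ∨ r) there: a:F. ✗
— 6 worlds.
For □□(q ∧ ¬r):
a: successors {b, g}; □(q ∧ ¬r) there: b:T, g:F. ✗
b: successors {c}; □(q ∧ ¬r) there: c:T. ✓
c: successors {d}; □(q ∧ ¬r) there: d:F. ✗
d: successors {e}; □(q ∧ ¬r) there: e:F. ✗
e: successors {f}; □(q ∧ ¬r) there: f:T. ✓
f: successors {g}; □(q ∧ ¬r) there: g:F. ✗
g: successors {a}; □(q ∧ ¬r) there: a:T. ✓
— 3 worlds.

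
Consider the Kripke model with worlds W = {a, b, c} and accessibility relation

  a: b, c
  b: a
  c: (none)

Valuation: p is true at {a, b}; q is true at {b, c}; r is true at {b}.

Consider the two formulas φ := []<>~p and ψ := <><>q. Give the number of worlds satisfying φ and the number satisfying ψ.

For []<>~p:
a: successors {b, c}; <>~p there: b:F, c:F. ✗
b: successors {a}; <>~p there: a:T. ✓
c: no successors, so []<>~p holds vacuously. ✓
— 2 worlds.
For <><>q:
a: successors {b, c}; <>q there: b:F, c:F. ✗
b: successors {a}; <>q there: a:T. ✓
c: no successors, so <><>q fails. ✗
— 1 world.

2 and 1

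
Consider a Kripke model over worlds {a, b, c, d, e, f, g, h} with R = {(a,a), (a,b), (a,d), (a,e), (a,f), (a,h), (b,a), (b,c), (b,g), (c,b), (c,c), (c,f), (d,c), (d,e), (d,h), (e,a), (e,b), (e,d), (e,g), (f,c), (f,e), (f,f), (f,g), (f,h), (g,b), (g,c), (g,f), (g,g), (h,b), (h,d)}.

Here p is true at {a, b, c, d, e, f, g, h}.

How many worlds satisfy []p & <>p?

8

a: []p is T, <>p is T. ✓
b: []p is T, <>p is T. ✓
c: []p is T, <>p is T. ✓
d: []p is T, <>p is T. ✓
e: []p is T, <>p is T. ✓
f: []p is T, <>p is T. ✓
g: []p is T, <>p is T. ✓
h: []p is T, <>p is T. ✓
Satisfying worlds: {a, b, c, d, e, f, g, h}.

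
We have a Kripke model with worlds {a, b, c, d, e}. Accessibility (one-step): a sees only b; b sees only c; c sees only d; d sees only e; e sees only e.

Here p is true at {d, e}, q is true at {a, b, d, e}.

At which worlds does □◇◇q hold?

a: successors {b}; ◇◇q there: b:T. ✓
b: successors {c}; ◇◇q there: c:T. ✓
c: successors {d}; ◇◇q there: d:T. ✓
d: successors {e}; ◇◇q there: e:T. ✓
e: successors {e}; ◇◇q there: e:T. ✓

{a, b, c, d, e}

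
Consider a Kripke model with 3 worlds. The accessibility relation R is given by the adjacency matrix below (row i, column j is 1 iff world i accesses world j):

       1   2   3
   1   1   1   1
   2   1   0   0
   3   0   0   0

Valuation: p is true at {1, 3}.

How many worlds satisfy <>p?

2

1: successors {1, 2, 3}; p there: 1:T, 2:F, 3:T. ✓
2: successors {1}; p there: 1:T. ✓
3: no successors, so <>p fails. ✗
Satisfying worlds: {1, 2}.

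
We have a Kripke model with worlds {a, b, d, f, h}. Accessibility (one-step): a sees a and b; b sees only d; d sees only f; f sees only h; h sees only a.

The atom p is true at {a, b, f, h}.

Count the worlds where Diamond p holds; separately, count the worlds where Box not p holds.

For Diamond p:
a: successors {a, b}; p there: a:T, b:T. ✓
b: successors {d}; p there: d:F. ✗
d: successors {f}; p there: f:T. ✓
f: successors {h}; p there: h:T. ✓
h: successors {a}; p there: a:T. ✓
— 4 worlds.
For Box not p:
a: successors {a, b}; not p there: a:F, b:F. ✗
b: successors {d}; not p there: d:T. ✓
d: successors {f}; not p there: f:F. ✗
f: successors {h}; not p there: h:F. ✗
h: successors {a}; not p there: a:F. ✗
— 1 world.

4 and 1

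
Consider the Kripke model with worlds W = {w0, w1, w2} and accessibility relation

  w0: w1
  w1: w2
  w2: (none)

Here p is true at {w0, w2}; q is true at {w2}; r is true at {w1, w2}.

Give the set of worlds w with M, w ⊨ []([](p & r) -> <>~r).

{w2}

w0: successors {w1}; [](p & r) -> <>~r there: w1:F. ✗
w1: successors {w2}; [](p & r) -> <>~r there: w2:F. ✗
w2: no successors, so []([](p & r) -> <>~r) holds vacuously. ✓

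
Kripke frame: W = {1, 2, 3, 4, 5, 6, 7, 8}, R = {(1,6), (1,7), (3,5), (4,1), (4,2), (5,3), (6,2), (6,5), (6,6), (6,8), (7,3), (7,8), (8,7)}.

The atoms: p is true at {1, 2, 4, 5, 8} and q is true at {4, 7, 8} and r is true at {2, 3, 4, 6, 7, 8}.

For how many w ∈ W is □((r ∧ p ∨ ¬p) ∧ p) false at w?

7

1: successors {6, 7}; (r ∧ p ∨ ¬p) ∧ p there: 6:F, 7:F. ✗
2: no successors, so □((r ∧ p ∨ ¬p) ∧ p) holds vacuously. ✓
3: successors {5}; (r ∧ p ∨ ¬p) ∧ p there: 5:F. ✗
4: successors {1, 2}; (r ∧ p ∨ ¬p) ∧ p there: 1:F, 2:T. ✗
5: successors {3}; (r ∧ p ∨ ¬p) ∧ p there: 3:F. ✗
6: successors {2, 5, 6, 8}; (r ∧ p ∨ ¬p) ∧ p there: 2:T, 5:F, 6:F, 8:T. ✗
7: successors {3, 8}; (r ∧ p ∨ ¬p) ∧ p there: 3:F, 8:T. ✗
8: successors {7}; (r ∧ p ∨ ¬p) ∧ p there: 7:F. ✗
Satisfying worlds: {2}.
So □((r ∧ p ∨ ¬p) ∧ p) fails at the other 7 worlds.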